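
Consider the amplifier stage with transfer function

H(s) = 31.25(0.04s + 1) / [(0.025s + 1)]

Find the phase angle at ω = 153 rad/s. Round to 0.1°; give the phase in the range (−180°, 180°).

At ω = 153 rad/s:
zero (1 + j153·0.04) = 1 + j6.12 → |·| ≈ 6.2012, ∠ ≈ 80.72°
pole (1 + j153·0.025) = 1 + j3.825 → |·| ≈ 3.9536, ∠ ≈ 75.35°
∠H = (80.72°) − (75.35°) = 5.37°

5.4°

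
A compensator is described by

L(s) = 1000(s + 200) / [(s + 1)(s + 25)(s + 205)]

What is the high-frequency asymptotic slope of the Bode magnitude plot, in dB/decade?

-40 dB/decade

Each pole contributes −20 dB/decade at high frequency; each zero contributes +20 dB/decade.
Net: 1 zero(s) − 3 pole(s) → -40 dB/decade.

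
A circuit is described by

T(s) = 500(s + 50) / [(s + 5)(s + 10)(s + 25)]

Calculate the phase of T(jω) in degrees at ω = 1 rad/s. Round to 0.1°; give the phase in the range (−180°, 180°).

-18.2°

At s = jω = j1:
zero (s+50): 50 + j1 → |·| = √(50²+1²) = √2501 ≈ 50.01, ∠ = arctan(1/50) ≈ 1.15°
pole (s+5): 5 + j1 → |·| = √(5²+1²) = √26 ≈ 5.099, ∠ = arctan(1/5) ≈ 11.31°
pole (s+10): 10 + j1 → |·| = √(10²+1²) = √101 ≈ 10.05, ∠ = arctan(1/10) ≈ 5.71°
pole (s+25): 25 + j1 → |·| = √(25²+1²) = √626 ≈ 25.02, ∠ = arctan(1/25) ≈ 2.29°
∠T = 1.15° − 19.31° = -18.16°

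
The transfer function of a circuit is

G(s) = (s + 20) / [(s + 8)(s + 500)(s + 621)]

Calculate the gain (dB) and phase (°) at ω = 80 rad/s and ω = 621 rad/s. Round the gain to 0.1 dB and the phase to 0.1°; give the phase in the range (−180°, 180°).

ω = 80: -109.8 dB, -24.8°; ω = 621: -116.9 dB, -97.3°

At s = jω = j80:
zero (s+20): 20 + j80 → |·| = √(20²+80²) = √6800 ≈ 82.462, ∠ = arctan(80/20) ≈ 75.96°
pole (s+8): 8 + j80 → |·| = √(8²+80²) = √6464 ≈ 80.399, ∠ = arctan(80/8) ≈ 84.29°
pole (s+500): 500 + j80 → |·| = √(500²+80²) = √256400 ≈ 506.36, ∠ = arctan(80/500) ≈ 9.09°
pole (s+621): 621 + j80 → |·| = √(621²+80²) = √392041 ≈ 626.13, ∠ = arctan(80/621) ≈ 7.34°
|G| = 1 · 82.462 / 2.549e+07 ≈ 3.2351e-06
Gain = 20 log₁₀(3.2351e-06) ≈ -109.80 dB
∠G = 75.96° − 100.72° = -24.76°

At s = jω = j621:
zero (s+20): 20 + j621 → |·| = √(20²+621²) = √386041 ≈ 621.32, ∠ = arctan(621/20) ≈ 88.16°
pole (s+8): 8 + j621 → |·| = √(8²+621²) = √385705 ≈ 621.05, ∠ = arctan(621/8) ≈ 89.26°
pole (s+500): 500 + j621 → |·| = √(500²+621²) = √635641 ≈ 797.27, ∠ = arctan(621/500) ≈ 51.16°
pole (s+621): 621 + j621 → |·| = √(621²+621²) = √771282 ≈ 878.23, ∠ = arctan(621/621) ≈ 45.00°
|G| = 1 · 621.32 / 4.3485e+08 ≈ 1.4288e-06
Gain = 20 log₁₀(1.4288e-06) ≈ -116.90 dB
∠G = 88.16° − 185.42° = -97.26°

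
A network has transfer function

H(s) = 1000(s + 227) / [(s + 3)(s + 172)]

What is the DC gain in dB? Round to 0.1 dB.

52.9 dB

H(0) = 1000·227 / (3·172) ≈ 439.92
20 log₁₀(439.92) ≈ 52.87 dB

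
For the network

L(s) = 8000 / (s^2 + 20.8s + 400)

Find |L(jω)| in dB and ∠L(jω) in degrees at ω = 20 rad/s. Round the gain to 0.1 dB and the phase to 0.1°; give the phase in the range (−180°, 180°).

25.7 dB, -90.0°

At s = jω = j20:
quadratic: (j20)² + 20.8·j20 + 400 = 0 + j416 → |·| ≈ 416, ∠ ≈ 90.00°
|L| = 8000 / 416 ≈ 19.231
Gain = 20 log₁₀(19.231) ≈ 25.68 dB
∠L = 0.00° − 90.00° = -90.00°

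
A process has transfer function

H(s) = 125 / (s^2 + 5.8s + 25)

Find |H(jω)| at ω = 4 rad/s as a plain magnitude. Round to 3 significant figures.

At s = jω = j4:
quadratic: (j4)² + 5.8·j4 + 25 = 9 + j23.2 → |·| ≈ 24.885, ∠ ≈ 68.80°
|H| = 125 / 24.885 ≈ 5.0231

5.02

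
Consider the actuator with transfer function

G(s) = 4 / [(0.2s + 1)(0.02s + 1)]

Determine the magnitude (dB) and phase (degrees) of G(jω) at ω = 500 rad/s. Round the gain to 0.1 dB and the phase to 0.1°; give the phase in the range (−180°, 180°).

-48.0 dB, -173.7°

At ω = 500 rad/s:
pole (1 + j500·0.2) = 1 + j100 → |·| ≈ 100, ∠ ≈ 89.43°
pole (1 + j500·0.02) = 1 + j10 → |·| ≈ 10.05, ∠ ≈ 84.29°
|G| = 4 · 1 / (100 · 10.05) ≈ 0.0039801
Gain = 20 log₁₀(0.0039801) ≈ -48.00 dB
∠G = (0°) − (89.43° + 84.29°) = -173.72°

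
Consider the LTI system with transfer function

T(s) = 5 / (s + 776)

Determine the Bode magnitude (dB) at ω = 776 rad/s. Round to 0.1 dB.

At s = jω = j776:
pole (s+776): 776 + j776 → |·| = √(776²+776²) = √1204352 ≈ 1097.4, ∠ = arctan(776/776) ≈ 45.00°
|T| = 5 / 1097.4 ≈ 0.0045562
Gain = 20 log₁₀(0.0045562) ≈ -46.83 dB

-46.8 dB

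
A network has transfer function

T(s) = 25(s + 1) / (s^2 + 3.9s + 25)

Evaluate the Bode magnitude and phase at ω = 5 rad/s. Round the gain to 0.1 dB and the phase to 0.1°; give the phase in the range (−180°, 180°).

16.3 dB, -11.3°

At s = jω = j5:
zero (s+1): 1 + j5 → |·| = √(1²+5²) = √26 ≈ 5.099, ∠ = arctan(5/1) ≈ 78.69°
quadratic: (j5)² + 3.9·j5 + 25 = 0 + j19.5 → |·| ≈ 19.5, ∠ ≈ 90.00°
|T| = 25 · 5.099 / 19.5 ≈ 6.5372
Gain = 20 log₁₀(6.5372) ≈ 16.31 dB
∠T = 78.69° − 90.00° = -11.31°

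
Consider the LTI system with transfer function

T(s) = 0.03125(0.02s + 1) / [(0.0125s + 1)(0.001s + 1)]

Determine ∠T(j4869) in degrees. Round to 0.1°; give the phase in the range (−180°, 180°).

At ω = 4869 rad/s:
zero (1 + j4869·0.02) = 1 + j97.38 → |·| ≈ 97.385, ∠ ≈ 89.41°
pole (1 + j4869·0.0125) = 1 + j60.8625 → |·| ≈ 60.871, ∠ ≈ 89.06°
pole (1 + j4869·0.001) = 1 + j4.869 → |·| ≈ 4.9706, ∠ ≈ 78.39°
∠T = (89.41°) − (89.06° + 78.39°) = -78.04°

-78.0°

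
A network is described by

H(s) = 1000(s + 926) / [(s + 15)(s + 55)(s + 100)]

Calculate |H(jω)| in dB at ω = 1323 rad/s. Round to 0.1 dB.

At s = jω = j1323:
zero (s+926): 926 + j1323 → |·| = √(926²+1323²) = √2607805 ≈ 1614.9, ∠ = arctan(1323/926) ≈ 55.01°
pole (s+15): 15 + j1323 → |·| = √(15²+1323²) = √1750554 ≈ 1323.1, ∠ = arctan(1323/15) ≈ 89.35°
pole (s+55): 55 + j1323 → |·| = √(55²+1323²) = √1753354 ≈ 1324.1, ∠ = arctan(1323/55) ≈ 87.62°
pole (s+100): 100 + j1323 → |·| = √(100²+1323²) = √1760329 ≈ 1326.8, ∠ = arctan(1323/100) ≈ 85.68°
|H| = 1000 · 1614.9 / 2.3244e+09 ≈ 0.00069476
Gain = 20 log₁₀(0.00069476) ≈ -63.16 dB

-63.2 dB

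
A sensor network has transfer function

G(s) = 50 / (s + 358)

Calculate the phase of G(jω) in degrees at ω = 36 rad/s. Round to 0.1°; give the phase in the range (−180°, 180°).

Substitute s = j36:
Numerator: 50 = 50 + j0
Denominator: (j36) + 358 = 358 + j36
|N| = √(50² + 0²) ≈ 50, ∠N ≈ 0.00°
|D| = √(358² + 36²) ≈ 359.81, ∠D ≈ 5.74°
∠G = 0.00° − 5.74° = -5.74°

-5.7°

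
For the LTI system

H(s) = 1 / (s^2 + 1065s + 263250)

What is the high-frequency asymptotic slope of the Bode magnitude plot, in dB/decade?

Each pole contributes −20 dB/decade at high frequency; each zero contributes +20 dB/decade.
Net: 0 zero(s) − 2 pole(s) → -40 dB/decade.

-40 dB/decade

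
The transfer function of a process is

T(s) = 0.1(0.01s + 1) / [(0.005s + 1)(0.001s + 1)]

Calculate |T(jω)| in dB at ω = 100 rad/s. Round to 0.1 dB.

At ω = 100 rad/s:
zero (1 + j100·0.01) = 1 + j1 → |·| ≈ 1.4142, ∠ ≈ 45.00°
pole (1 + j100·0.005) = 1 + j0.5 → |·| ≈ 1.118, ∠ ≈ 26.57°
pole (1 + j100·0.001) = 1 + j0.1 → |·| ≈ 1.005, ∠ ≈ 5.71°
|T| = 0.1 · 1.4142 / (1.118 · 1.005) ≈ 0.12586
Gain = 20 log₁₀(0.12586) ≈ -18.00 dB

-18.0 dB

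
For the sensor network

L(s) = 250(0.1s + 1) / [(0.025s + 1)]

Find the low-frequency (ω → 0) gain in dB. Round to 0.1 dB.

48.0 dB

L(0) = 250 · 1 / 1 = 250
20 log₁₀(250) ≈ 47.96 dB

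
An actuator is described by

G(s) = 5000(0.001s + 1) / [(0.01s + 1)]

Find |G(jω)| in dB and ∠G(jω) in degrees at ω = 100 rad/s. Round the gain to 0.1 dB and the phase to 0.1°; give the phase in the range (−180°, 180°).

71.0 dB, -39.3°

At ω = 100 rad/s:
zero (1 + j100·0.001) = 1 + j0.1 → |·| ≈ 1.005, ∠ ≈ 5.71°
pole (1 + j100·0.01) = 1 + j1 → |·| ≈ 1.4142, ∠ ≈ 45.00°
|G| = 5000 · 1.005 / (1.4142) ≈ 3553.2
Gain = 20 log₁₀(3553.2) ≈ 71.01 dB
∠G = (5.71°) − (45.00°) = -39.29°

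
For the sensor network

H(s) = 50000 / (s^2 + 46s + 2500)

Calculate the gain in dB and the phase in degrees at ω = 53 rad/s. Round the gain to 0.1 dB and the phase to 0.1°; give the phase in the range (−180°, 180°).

At s = jω = j53:
quadratic: (j53)² + 46·j53 + 2500 = -309 + j2438 → |·| ≈ 2457.5, ∠ ≈ 97.22°
|H| = 50000 / 2457.5 ≈ 20.346
Gain = 20 log₁₀(20.346) ≈ 26.17 dB
∠H = 0.00° − 97.22° = -97.22°

26.2 dB, -97.2°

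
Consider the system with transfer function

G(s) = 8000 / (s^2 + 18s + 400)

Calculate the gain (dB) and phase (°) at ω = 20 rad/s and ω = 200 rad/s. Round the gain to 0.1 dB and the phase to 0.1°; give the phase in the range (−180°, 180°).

ω = 20: 26.9 dB, -90.0°; ω = 200: -13.9 dB, -174.8°

At s = jω = j20:
quadratic: (j20)² + 18·j20 + 400 = 0 + j360 → |·| ≈ 360, ∠ ≈ 90.00°
|G| = 8000 / 360 ≈ 22.222
Gain = 20 log₁₀(22.222) ≈ 26.94 dB
∠G = 0.00° − 90.00° = -90.00°

At s = jω = j200:
quadratic: (j200)² + 18·j200 + 400 = -39600 + j3600 → |·| ≈ 39763, ∠ ≈ 174.81°
|G| = 8000 / 39763 ≈ 0.20119
Gain = 20 log₁₀(0.20119) ≈ -13.93 dB
∠G = 0.00° − 174.81° = -174.81°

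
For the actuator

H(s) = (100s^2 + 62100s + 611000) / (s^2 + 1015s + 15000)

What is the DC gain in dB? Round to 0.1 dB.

32.2 dB

H(0) = 611000 / 15000 ≈ 40.733
20 log₁₀(40.733) ≈ 32.20 dB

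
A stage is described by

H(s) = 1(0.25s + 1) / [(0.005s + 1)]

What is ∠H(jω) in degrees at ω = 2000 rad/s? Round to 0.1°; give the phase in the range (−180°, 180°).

At ω = 2000 rad/s:
zero (1 + j2000·0.25) = 1 + j500 → |·| ≈ 500, ∠ ≈ 89.89°
pole (1 + j2000·0.005) = 1 + j10 → |·| ≈ 10.05, ∠ ≈ 84.29°
∠H = (89.89°) − (84.29°) = 5.60°

5.6°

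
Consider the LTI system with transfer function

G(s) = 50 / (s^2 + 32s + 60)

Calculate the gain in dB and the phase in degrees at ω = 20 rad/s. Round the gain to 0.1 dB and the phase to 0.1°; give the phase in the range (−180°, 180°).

Substitute s = j20:
Numerator: 50 = 50 + j0
Denominator: (j20)^2 + 32(j20) + 60 = -340 + j640
|N| = √(50² + 0²) ≈ 50, ∠N ≈ 0.00°
|D| = √(340² + 640²) ≈ 724.71, ∠D ≈ 117.98°
|G| = 50 / 724.71 ≈ 0.068993
Gain = 20 log₁₀(0.068993) ≈ -23.22 dB
∠G = 0.00° − 117.98° = -117.98°

-23.2 dB, -118.0°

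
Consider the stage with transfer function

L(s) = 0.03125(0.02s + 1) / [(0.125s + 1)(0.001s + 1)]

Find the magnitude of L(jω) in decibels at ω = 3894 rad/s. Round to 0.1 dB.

-58.1 dB

At ω = 3894 rad/s:
zero (1 + j3894·0.02) = 1 + j77.88 → |·| ≈ 77.886, ∠ ≈ 89.26°
pole (1 + j3894·0.125) = 1 + j486.75 → |·| ≈ 486.75, ∠ ≈ 89.88°
pole (1 + j3894·0.001) = 1 + j3.894 → |·| ≈ 4.0204, ∠ ≈ 75.60°
|L| = 0.03125 · 77.886 / (486.75 · 4.0204) ≈ 0.0012438
Gain = 20 log₁₀(0.0012438) ≈ -58.10 dB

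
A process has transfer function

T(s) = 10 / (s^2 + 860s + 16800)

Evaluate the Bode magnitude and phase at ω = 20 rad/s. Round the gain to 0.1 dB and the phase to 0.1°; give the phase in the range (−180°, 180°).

-67.5 dB, -46.4°

Substitute s = j20:
Numerator: 10 = 10 + j0
Denominator: (j20)^2 + 860(j20) + 16800 = 16400 + j17200
|N| = √(10² + 0²) ≈ 10, ∠N ≈ 0.00°
|D| = √(16400² + 17200²) ≈ 23766, ∠D ≈ 46.36°
|T| = 10 / 23766 ≈ 0.00042077
Gain = 20 log₁₀(0.00042077) ≈ -67.52 dB
∠T = 0.00° − 46.36° = -46.36°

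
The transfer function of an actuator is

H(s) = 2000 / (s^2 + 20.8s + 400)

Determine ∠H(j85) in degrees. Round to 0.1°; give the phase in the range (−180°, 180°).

-165.5°

At s = jω = j85:
quadratic: (j85)² + 20.8·j85 + 400 = -6825 + j1768 → |·| ≈ 7050.3, ∠ ≈ 165.48°
∠H = 0.00° − 165.48° = -165.48°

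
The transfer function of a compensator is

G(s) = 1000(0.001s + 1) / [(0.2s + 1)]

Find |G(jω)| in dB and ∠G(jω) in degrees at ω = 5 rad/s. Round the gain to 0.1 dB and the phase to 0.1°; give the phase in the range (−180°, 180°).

At ω = 5 rad/s:
zero (1 + j5·0.001) = 1 + j0.005 → |·| ≈ 1, ∠ ≈ 0.29°
pole (1 + j5·0.2) = 1 + j1 → |·| ≈ 1.4142, ∠ ≈ 45.00°
|G| = 1000 · 1 / (1.4142) ≈ 707.11
Gain = 20 log₁₀(707.11) ≈ 56.99 dB
∠G = (0.29°) − (45.00°) = -44.71°

57.0 dB, -44.7°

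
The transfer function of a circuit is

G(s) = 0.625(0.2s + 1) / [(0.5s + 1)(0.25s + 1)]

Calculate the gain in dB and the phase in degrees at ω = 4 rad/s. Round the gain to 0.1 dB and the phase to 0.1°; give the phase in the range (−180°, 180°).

At ω = 4 rad/s:
zero (1 + j4·0.2) = 1 + j0.8 → |·| ≈ 1.2806, ∠ ≈ 38.66°
pole (1 + j4·0.5) = 1 + j2 → |·| ≈ 2.2361, ∠ ≈ 63.43°
pole (1 + j4·0.25) = 1 + j1 → |·| ≈ 1.4142, ∠ ≈ 45.00°
|G| = 0.625 · 1.2806 / (2.2361 · 1.4142) ≈ 0.2531
Gain = 20 log₁₀(0.2531) ≈ -11.93 dB
∠G = (38.66°) − (63.43° + 45.00°) = -69.77°

-11.9 dB, -69.8°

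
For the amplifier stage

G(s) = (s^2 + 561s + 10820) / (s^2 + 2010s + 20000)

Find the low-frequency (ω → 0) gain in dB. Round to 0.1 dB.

G(0) = 10820 / 20000 = 0.541
20 log₁₀(0.541) ≈ -5.34 dB

-5.3 dB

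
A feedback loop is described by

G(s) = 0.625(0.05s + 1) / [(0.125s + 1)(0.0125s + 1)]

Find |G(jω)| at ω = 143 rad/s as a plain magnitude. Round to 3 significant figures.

At ω = 143 rad/s:
zero (1 + j143·0.05) = 1 + j7.15 → |·| ≈ 7.2196, ∠ ≈ 82.04°
pole (1 + j143·0.125) = 1 + j17.875 → |·| ≈ 17.903, ∠ ≈ 86.80°
pole (1 + j143·0.0125) = 1 + j1.7875 → |·| ≈ 2.0482, ∠ ≈ 60.78°
|G| = 0.625 · 7.2196 / (17.903 · 2.0482) ≈ 0.12305

0.123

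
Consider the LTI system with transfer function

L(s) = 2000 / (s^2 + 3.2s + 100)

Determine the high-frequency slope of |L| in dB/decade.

-40 dB/decade

Each pole contributes −20 dB/decade at high frequency; each zero contributes +20 dB/decade.
Net: 0 zero(s) − 2 pole(s) → -40 dB/decade.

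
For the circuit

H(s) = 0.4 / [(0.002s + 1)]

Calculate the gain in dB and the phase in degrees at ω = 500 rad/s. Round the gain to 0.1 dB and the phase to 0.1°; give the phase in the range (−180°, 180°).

-11.0 dB, -45.0°

At ω = 500 rad/s:
pole (1 + j500·0.002) = 1 + j1 → |·| ≈ 1.4142, ∠ ≈ 45.00°
|H| = 0.4 · 1 / (1.4142) ≈ 0.28285
Gain = 20 log₁₀(0.28285) ≈ -10.97 dB
∠H = (0°) − (45.00°) = -45.00°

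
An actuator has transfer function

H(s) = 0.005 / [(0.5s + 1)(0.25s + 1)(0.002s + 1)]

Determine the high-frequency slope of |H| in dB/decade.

Each pole contributes −20 dB/decade at high frequency; each zero contributes +20 dB/decade.
Net: 0 zero(s) − 3 pole(s) → -60 dB/decade.

-60 dB/decade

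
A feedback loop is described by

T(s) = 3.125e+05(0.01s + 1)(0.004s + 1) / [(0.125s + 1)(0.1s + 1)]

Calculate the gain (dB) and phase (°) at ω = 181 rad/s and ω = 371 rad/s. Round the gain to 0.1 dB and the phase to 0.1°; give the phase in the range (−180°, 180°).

At ω = 181 rad/s:
zero (1 + j181·0.01) = 1 + j1.81 → |·| ≈ 2.0679, ∠ ≈ 61.08°
zero (1 + j181·0.004) = 1 + j0.724 → |·| ≈ 1.2346, ∠ ≈ 35.90°
pole (1 + j181·0.125) = 1 + j22.625 → |·| ≈ 22.647, ∠ ≈ 87.47°
pole (1 + j181·0.1) = 1 + j18.1 → |·| ≈ 18.128, ∠ ≈ 86.84°
|T| = 3.125e+05 · 2.0679 · 1.2346 / (22.647 · 18.128) ≈ 1943.3
Gain = 20 log₁₀(1943.3) ≈ 65.77 dB
∠T = (61.08° + 35.90°) − (87.47° + 86.84°) = -77.33°

At ω = 371 rad/s:
zero (1 + j371·0.01) = 1 + j3.71 → |·| ≈ 3.8424, ∠ ≈ 74.91°
zero (1 + j371·0.004) = 1 + j1.484 → |·| ≈ 1.7895, ∠ ≈ 56.03°
pole (1 + j371·0.125) = 1 + j46.375 → |·| ≈ 46.386, ∠ ≈ 88.76°
pole (1 + j371·0.1) = 1 + j37.1 → |·| ≈ 37.113, ∠ ≈ 88.46°
|T| = 3.125e+05 · 3.8424 · 1.7895 / (46.386 · 37.113) ≈ 1248.2
Gain = 20 log₁₀(1248.2) ≈ 61.93 dB
∠T = (74.91° + 56.03°) − (88.76° + 88.46°) = -46.28°

ω = 181: 65.8 dB, -77.3°; ω = 371: 61.9 dB, -46.3°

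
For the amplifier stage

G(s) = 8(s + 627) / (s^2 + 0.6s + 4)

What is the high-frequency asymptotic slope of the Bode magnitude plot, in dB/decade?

Each pole contributes −20 dB/decade at high frequency; each zero contributes +20 dB/decade.
Net: 1 zero(s) − 2 pole(s) → -20 dB/decade.

-20 dB/decade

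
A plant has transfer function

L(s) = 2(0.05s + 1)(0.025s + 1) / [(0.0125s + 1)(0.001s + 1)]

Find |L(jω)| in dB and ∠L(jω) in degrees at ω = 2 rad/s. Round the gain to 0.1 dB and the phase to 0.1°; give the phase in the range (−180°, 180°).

6.1 dB, 7.0°

At ω = 2 rad/s:
zero (1 + j2·0.05) = 1 + j0.1 → |·| ≈ 1.005, ∠ ≈ 5.71°
zero (1 + j2·0.025) = 1 + j0.05 → |·| ≈ 1.0012, ∠ ≈ 2.86°
pole (1 + j2·0.0125) = 1 + j0.025 → |·| ≈ 1.0003, ∠ ≈ 1.43°
pole (1 + j2·0.001) = 1 + j0.002 → |·| ≈ 1, ∠ ≈ 0.11°
|L| = 2 · 1.005 · 1.0012 / (1.0003 · 1) ≈ 2.0118
Gain = 20 log₁₀(2.0118) ≈ 6.07 dB
∠L = (5.71° + 2.86°) − (1.43° + 0.11°) = 7.03°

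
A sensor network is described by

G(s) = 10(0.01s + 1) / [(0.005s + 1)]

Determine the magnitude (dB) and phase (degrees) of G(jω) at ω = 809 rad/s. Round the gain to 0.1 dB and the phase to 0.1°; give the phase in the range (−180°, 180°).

25.8 dB, 6.8°

At ω = 809 rad/s:
zero (1 + j809·0.01) = 1 + j8.09 → |·| ≈ 8.1516, ∠ ≈ 82.95°
pole (1 + j809·0.005) = 1 + j4.045 → |·| ≈ 4.1668, ∠ ≈ 76.11°
|G| = 10 · 8.1516 / (4.1668) ≈ 19.563
Gain = 20 log₁₀(19.563) ≈ 25.83 dB
∠G = (82.95°) − (76.11°) = 6.84°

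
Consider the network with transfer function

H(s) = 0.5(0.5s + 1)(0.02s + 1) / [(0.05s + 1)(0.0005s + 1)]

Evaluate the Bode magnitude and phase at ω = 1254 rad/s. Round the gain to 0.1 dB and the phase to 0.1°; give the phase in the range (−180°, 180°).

At ω = 1254 rad/s:
zero (1 + j1254·0.5) = 1 + j627 → |·| ≈ 627, ∠ ≈ 89.91°
zero (1 + j1254·0.02) = 1 + j25.08 → |·| ≈ 25.1, ∠ ≈ 87.72°
pole (1 + j1254·0.05) = 1 + j62.7 → |·| ≈ 62.708, ∠ ≈ 89.09°
pole (1 + j1254·0.0005) = 1 + j0.627 → |·| ≈ 1.1803, ∠ ≈ 32.09°
|H| = 0.5 · 627 · 25.1 / (62.708 · 1.1803) ≈ 106.32
Gain = 20 log₁₀(106.32) ≈ 40.53 dB
∠H = (89.91° + 87.72°) − (89.09° + 32.09°) = 56.45°

40.5 dB, 56.5°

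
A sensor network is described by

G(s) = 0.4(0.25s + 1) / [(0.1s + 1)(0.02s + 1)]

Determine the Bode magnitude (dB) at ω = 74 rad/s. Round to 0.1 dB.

-5.1 dB

At ω = 74 rad/s:
zero (1 + j74·0.25) = 1 + j18.5 → |·| ≈ 18.527, ∠ ≈ 86.91°
pole (1 + j74·0.1) = 1 + j7.4 → |·| ≈ 7.4673, ∠ ≈ 82.30°
pole (1 + j74·0.02) = 1 + j1.48 → |·| ≈ 1.7862, ∠ ≈ 55.95°
|G| = 0.4 · 18.527 / (7.4673 · 1.7862) ≈ 0.55561
Gain = 20 log₁₀(0.55561) ≈ -5.10 dB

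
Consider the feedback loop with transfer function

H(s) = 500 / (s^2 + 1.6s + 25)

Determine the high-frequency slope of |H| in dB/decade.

-40 dB/decade

Each pole contributes −20 dB/decade at high frequency; each zero contributes +20 dB/decade.
Net: 0 zero(s) − 2 pole(s) → -40 dB/decade.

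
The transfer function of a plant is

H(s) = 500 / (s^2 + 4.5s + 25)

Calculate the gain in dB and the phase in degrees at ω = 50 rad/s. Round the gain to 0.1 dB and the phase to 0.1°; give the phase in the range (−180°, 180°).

-13.9 dB, -174.8°

At s = jω = j50:
quadratic: (j50)² + 4.5·j50 + 25 = -2475 + j225 → |·| ≈ 2485.2, ∠ ≈ 174.81°
|H| = 500 / 2485.2 ≈ 0.20119
Gain = 20 log₁₀(0.20119) ≈ -13.93 dB
∠H = 0.00° − 174.81° = -174.81°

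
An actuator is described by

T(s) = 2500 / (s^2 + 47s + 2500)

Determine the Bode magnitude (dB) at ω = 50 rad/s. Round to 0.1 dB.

At s = jω = j50:
quadratic: (j50)² + 47·j50 + 2500 = 0 + j2350 → |·| ≈ 2350, ∠ ≈ 90.00°
|T| = 2500 / 2350 ≈ 1.0638
Gain = 20 log₁₀(1.0638) ≈ 0.54 dB

0.5 dB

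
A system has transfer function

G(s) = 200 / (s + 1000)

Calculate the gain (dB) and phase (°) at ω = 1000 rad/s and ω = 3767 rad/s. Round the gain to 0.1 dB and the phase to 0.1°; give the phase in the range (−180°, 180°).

ω = 1000: -17.0 dB, -45.0°; ω = 3767: -25.8 dB, -75.1°

Substitute s = j1000:
Numerator: 200 = 200 + j0
Denominator: (j1000) + 1000 = 1000 + j1000
|N| = √(200² + 0²) ≈ 200, ∠N ≈ 0.00°
|D| = √(1000² + 1000²) ≈ 1414.2, ∠D ≈ 45.00°
|G| = 200 / 1414.2 ≈ 0.14142
Gain = 20 log₁₀(0.14142) ≈ -16.99 dB
∠G = 0.00° − 45.00° = -45.00°

Substitute s = j3767:
Numerator: 200 = 200 + j0
Denominator: (j3767) + 1000 = 1000 + j3767
|N| = √(200² + 0²) ≈ 200, ∠N ≈ 0.00°
|D| = √(1000² + 3767²) ≈ 3897.5, ∠D ≈ 75.13°
|G| = 200 / 3897.5 ≈ 0.051315
Gain = 20 log₁₀(0.051315) ≈ -25.80 dB
∠G = 0.00° − 75.13° = -75.13°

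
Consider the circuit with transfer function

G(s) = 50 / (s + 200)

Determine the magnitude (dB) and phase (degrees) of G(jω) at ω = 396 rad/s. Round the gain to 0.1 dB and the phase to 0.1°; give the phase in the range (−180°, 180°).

-19.0 dB, -63.2°

At s = jω = j396:
pole (s+200): 200 + j396 → |·| = √(200²+396²) = √196816 ≈ 443.64, ∠ = arctan(396/200) ≈ 63.20°
|G| = 50 / 443.64 ≈ 0.1127
Gain = 20 log₁₀(0.1127) ≈ -18.96 dB
∠G = 0.00° − 63.20° = -63.20°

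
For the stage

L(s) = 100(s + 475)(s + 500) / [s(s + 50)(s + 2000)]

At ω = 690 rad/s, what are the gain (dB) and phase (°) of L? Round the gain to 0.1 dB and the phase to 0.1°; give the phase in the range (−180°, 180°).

At s = jω = j690:
zero (s+475): 475 + j690 → |·| = √(475²+690²) = √701725 ≈ 837.69, ∠ = arctan(690/475) ≈ 55.46°
zero (s+500): 500 + j690 → |·| = √(500²+690²) = √726100 ≈ 852.12, ∠ = arctan(690/500) ≈ 54.07°
pole (s+50): 50 + j690 → |·| = √(50²+690²) = √478600 ≈ 691.81, ∠ = arctan(690/50) ≈ 85.86°
pole (s+2000): 2000 + j690 → |·| = √(2000²+690²) = √4476100 ≈ 2115.7, ∠ = arctan(690/2000) ≈ 19.03°
pole at origin: |s| = 690, ∠ = 90.00° (in denominator)
|L| = 100 · 7.1381e+05 / 1.0099e+09 ≈ 0.070681
Gain = 20 log₁₀(0.070681) ≈ -23.01 dB
∠L = 109.53° − 194.89° = -85.36°

-23.0 dB, -85.4°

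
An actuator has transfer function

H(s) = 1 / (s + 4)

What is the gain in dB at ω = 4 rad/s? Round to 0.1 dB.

-15.1 dB

At s = jω = j4:
pole (s+4): 4 + j4 → |·| = √(4²+4²) = √32 ≈ 5.6569, ∠ = arctan(4/4) ≈ 45.00°
|H| = 1 / 5.6569 ≈ 0.17678
Gain = 20 log₁₀(0.17678) ≈ -15.05 dB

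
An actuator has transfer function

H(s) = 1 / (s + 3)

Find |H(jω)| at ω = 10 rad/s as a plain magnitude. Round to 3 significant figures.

0.0958

Substitute s = j10:
Numerator: 1 = 1 + j0
Denominator: (j10) + 3 = 3 + j10
|N| = √(1² + 0²) ≈ 1, ∠N ≈ 0.00°
|D| = √(3² + 10²) ≈ 10.44, ∠D ≈ 73.30°
|H| = 1 / 10.44 ≈ 0.095785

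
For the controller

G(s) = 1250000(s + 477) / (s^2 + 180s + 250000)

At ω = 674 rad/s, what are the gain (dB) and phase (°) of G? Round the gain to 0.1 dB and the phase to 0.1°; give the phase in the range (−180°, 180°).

At s = jω = j674:
zero (s+477): 477 + j674 → |·| = √(477²+674²) = √681805 ≈ 825.71, ∠ = arctan(674/477) ≈ 54.71°
quadratic: (j674)² + 180·j674 + 250000 = -204276 + j121320 → |·| ≈ 2.3759e+05, ∠ ≈ 149.29°
|G| = 1250000 · 825.71 / 2.3759e+05 ≈ 4344.2
Gain = 20 log₁₀(4344.2) ≈ 72.76 dB
∠G = 54.71° − 149.29° = -94.58°

72.8 dB, -94.6°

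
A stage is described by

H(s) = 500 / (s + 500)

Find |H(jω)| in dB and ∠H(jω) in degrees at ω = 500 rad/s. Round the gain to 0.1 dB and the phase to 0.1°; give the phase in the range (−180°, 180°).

At s = jω = j500:
pole (s+500): 500 + j500 → |·| = √(500²+500²) = √500000 ≈ 707.11, ∠ = arctan(500/500) ≈ 45.00°
|H| = 500 / 707.11 ≈ 0.7071
Gain = 20 log₁₀(0.7071) ≈ -3.01 dB
∠H = 0.00° − 45.00° = -45.00°

-3.0 dB, -45.0°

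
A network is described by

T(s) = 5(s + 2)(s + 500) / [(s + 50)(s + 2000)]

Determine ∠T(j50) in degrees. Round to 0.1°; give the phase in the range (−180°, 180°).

At s = jω = j50:
zero (s+2): 2 + j50 → |·| = √(2²+50²) = √2504 ≈ 50.04, ∠ = arctan(50/2) ≈ 87.71°
zero (s+500): 500 + j50 → |·| = √(500²+50²) = √252500 ≈ 502.49, ∠ = arctan(50/500) ≈ 5.71°
pole (s+50): 50 + j50 → |·| = √(50²+50²) = √5000 ≈ 70.711, ∠ = arctan(50/50) ≈ 45.00°
pole (s+2000): 2000 + j50 → |·| = √(2000²+50²) = √4002500 ≈ 2000.6, ∠ = arctan(50/2000) ≈ 1.43°
∠T = 93.42° − 46.43° = 46.99°

47.0°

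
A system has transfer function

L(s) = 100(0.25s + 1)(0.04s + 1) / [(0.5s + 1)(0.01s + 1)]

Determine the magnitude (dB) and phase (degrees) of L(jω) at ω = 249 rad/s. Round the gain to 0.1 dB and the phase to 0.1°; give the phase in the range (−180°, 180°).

At ω = 249 rad/s:
zero (1 + j249·0.25) = 1 + j62.25 → |·| ≈ 62.258, ∠ ≈ 89.08°
zero (1 + j249·0.04) = 1 + j9.96 → |·| ≈ 10.01, ∠ ≈ 84.27°
pole (1 + j249·0.5) = 1 + j124.5 → |·| ≈ 124.5, ∠ ≈ 89.54°
pole (1 + j249·0.01) = 1 + j2.49 → |·| ≈ 2.6833, ∠ ≈ 68.12°
|L| = 100 · 62.258 · 10.01 / (124.5 · 2.6833) ≈ 186.55
Gain = 20 log₁₀(186.55) ≈ 45.42 dB
∠L = (89.08° + 84.27°) − (89.54° + 68.12°) = 15.69°

45.4 dB, 15.7°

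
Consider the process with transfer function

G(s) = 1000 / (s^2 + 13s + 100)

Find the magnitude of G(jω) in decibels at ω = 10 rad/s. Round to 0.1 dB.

17.7 dB

At s = jω = j10:
quadratic: (j10)² + 13·j10 + 100 = 0 + j130 → |·| ≈ 130, ∠ ≈ 90.00°
|G| = 1000 / 130 ≈ 7.6923
Gain = 20 log₁₀(7.6923) ≈ 17.72 dB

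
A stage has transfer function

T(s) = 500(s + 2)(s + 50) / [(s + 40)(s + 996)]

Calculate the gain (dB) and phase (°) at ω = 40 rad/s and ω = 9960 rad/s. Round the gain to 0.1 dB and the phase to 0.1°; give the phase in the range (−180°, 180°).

At s = jω = j40:
zero (s+2): 2 + j40 → |·| = √(2²+40²) = √1604 ≈ 40.05, ∠ = arctan(40/2) ≈ 87.14°
zero (s+50): 50 + j40 → |·| = √(50²+40²) = √4100 ≈ 64.031, ∠ = arctan(40/50) ≈ 38.66°
pole (s+40): 40 + j40 → |·| = √(40²+40²) = √3200 ≈ 56.569, ∠ = arctan(40/40) ≈ 45.00°
pole (s+996): 996 + j40 → |·| = √(996²+40²) = √993616 ≈ 996.8, ∠ = arctan(40/996) ≈ 2.30°
|T| = 500 · 2564.4 / 56388 ≈ 22.739
Gain = 20 log₁₀(22.739) ≈ 27.14 dB
∠T = 125.80° − 47.30° = 78.50°

At s = jω = j9960:
zero (s+2): 2 + j9960 → |·| = √(2²+9960²) = √99201604 ≈ 9960, ∠ = arctan(9960/2) ≈ 89.99°
zero (s+50): 50 + j9960 → |·| = √(50²+9960²) = √99204100 ≈ 9960.1, ∠ = arctan(9960/50) ≈ 89.71°
pole (s+40): 40 + j9960 → |·| = √(40²+9960²) = √99203200 ≈ 9960.1, ∠ = arctan(9960/40) ≈ 89.77°
pole (s+996): 996 + j9960 → |·| = √(996²+9960²) = √100193616 ≈ 10010, ∠ = arctan(9960/996) ≈ 84.29°
|T| = 500 · 9.9203e+07 / 9.9701e+07 ≈ 497.5
Gain = 20 log₁₀(497.5) ≈ 53.94 dB
∠T = 179.70° − 174.06° = 5.64°

ω = 40: 27.1 dB, 78.5°; ω = 9960: 53.9 dB, 5.6°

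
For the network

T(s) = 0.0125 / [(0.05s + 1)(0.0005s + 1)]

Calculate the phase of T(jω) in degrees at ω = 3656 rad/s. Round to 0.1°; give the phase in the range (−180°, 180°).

At ω = 3656 rad/s:
pole (1 + j3656·0.05) = 1 + j182.8 → |·| ≈ 182.8, ∠ ≈ 89.69°
pole (1 + j3656·0.0005) = 1 + j1.828 → |·| ≈ 2.0836, ∠ ≈ 61.32°
∠T = (0°) − (89.69° + 61.32°) = -151.01°

-151.0°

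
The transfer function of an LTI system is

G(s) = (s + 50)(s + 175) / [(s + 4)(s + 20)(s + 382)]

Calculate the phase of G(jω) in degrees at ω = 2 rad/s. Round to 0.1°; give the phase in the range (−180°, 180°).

-29.6°

At s = jω = j2:
zero (s+50): 50 + j2 → |·| = √(50²+2²) = √2504 ≈ 50.04, ∠ = arctan(2/50) ≈ 2.29°
zero (s+175): 175 + j2 → |·| = √(175²+2²) = √30629 ≈ 175.01, ∠ = arctan(2/175) ≈ 0.65°
pole (s+4): 4 + j2 → |·| = √(4²+2²) = √20 ≈ 4.4721, ∠ = arctan(2/4) ≈ 26.57°
pole (s+20): 20 + j2 → |·| = √(20²+2²) = √404 ≈ 20.1, ∠ = arctan(2/20) ≈ 5.71°
pole (s+382): 382 + j2 → |·| = √(382²+2²) = √145928 ≈ 382.01, ∠ = arctan(2/382) ≈ 0.30°
∠G = 2.94° − 32.58° = -29.64°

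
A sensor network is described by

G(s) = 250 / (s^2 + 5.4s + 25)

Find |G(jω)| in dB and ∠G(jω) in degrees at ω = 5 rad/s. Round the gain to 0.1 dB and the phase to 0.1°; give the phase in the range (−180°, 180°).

At s = jω = j5:
quadratic: (j5)² + 5.4·j5 + 25 = 0 + j27 → |·| ≈ 27, ∠ ≈ 90.00°
|G| = 250 / 27 ≈ 9.2593
Gain = 20 log₁₀(9.2593) ≈ 19.33 dB
∠G = 0.00° − 90.00° = -90.00°

19.3 dB, -90.0°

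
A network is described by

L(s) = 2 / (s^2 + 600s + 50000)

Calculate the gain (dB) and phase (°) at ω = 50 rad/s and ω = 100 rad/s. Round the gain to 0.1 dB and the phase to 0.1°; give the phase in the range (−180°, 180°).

Substitute s = j50:
Numerator: 2 = 2 + j0
Denominator: (j50)^2 + 600(j50) + 50000 = 47500 + j30000
|N| = √(2² + 0²) ≈ 2, ∠N ≈ 0.00°
|D| = √(47500² + 30000²) ≈ 56181, ∠D ≈ 32.28°
|L| = 2 / 56181 ≈ 3.5599e-05
Gain = 20 log₁₀(3.5599e-05) ≈ -88.97 dB
∠L = 0.00° − 32.28° = -32.28°

Substitute s = j100:
Numerator: 2 = 2 + j0
Denominator: (j100)^2 + 600(j100) + 50000 = 40000 + j60000
|N| = √(2² + 0²) ≈ 2, ∠N ≈ 0.00°
|D| = √(40000² + 60000²) ≈ 72111, ∠D ≈ 56.31°
|L| = 2 / 72111 ≈ 2.7735e-05
Gain = 20 log₁₀(2.7735e-05) ≈ -91.14 dB
∠L = 0.00° − 56.31° = -56.31°

ω = 50: -89.0 dB, -32.3°; ω = 100: -91.1 dB, -56.3°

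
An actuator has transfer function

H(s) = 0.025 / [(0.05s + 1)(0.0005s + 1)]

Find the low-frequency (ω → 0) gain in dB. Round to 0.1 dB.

H(0) = 0.025 · 1 / 1 = 0.025
20 log₁₀(0.025) ≈ -32.04 dB

-32.0 dB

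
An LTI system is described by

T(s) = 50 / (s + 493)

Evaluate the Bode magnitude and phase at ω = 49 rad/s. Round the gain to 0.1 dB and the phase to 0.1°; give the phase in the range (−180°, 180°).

-19.9 dB, -5.7°

Substitute s = j49:
Numerator: 50 = 50 + j0
Denominator: (j49) + 493 = 493 + j49
|N| = √(50² + 0²) ≈ 50, ∠N ≈ 0.00°
|D| = √(493² + 49²) ≈ 495.43, ∠D ≈ 5.68°
|T| = 50 / 495.43 ≈ 0.10092
Gain = 20 log₁₀(0.10092) ≈ -19.92 dB
∠T = 0.00° − 5.68° = -5.68°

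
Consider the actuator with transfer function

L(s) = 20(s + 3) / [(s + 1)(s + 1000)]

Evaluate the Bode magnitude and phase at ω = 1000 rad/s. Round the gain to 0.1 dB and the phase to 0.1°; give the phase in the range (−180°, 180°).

At s = jω = j1000:
zero (s+3): 3 + j1000 → |·| = √(3²+1000²) = √1000009 ≈ 1000, ∠ = arctan(1000/3) ≈ 89.83°
pole (s+1): 1 + j1000 → |·| = √(1²+1000²) = √1000001 ≈ 1000, ∠ = arctan(1000/1) ≈ 89.94°
pole (s+1000): 1000 + j1000 → |·| = √(1000²+1000²) = √2000000 ≈ 1414.2, ∠ = arctan(1000/1000) ≈ 45.00°
|L| = 20 · 1000 / 1.4142e+06 ≈ 0.014142
Gain = 20 log₁₀(0.014142) ≈ -36.99 dB
∠L = 89.83° − 134.94° = -45.11°

-37.0 dB, -45.1°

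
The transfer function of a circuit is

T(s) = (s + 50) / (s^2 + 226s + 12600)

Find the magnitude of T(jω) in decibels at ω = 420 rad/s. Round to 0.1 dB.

Substitute s = j420:
Numerator: (j420) + 50 = 50 + j420
Denominator: (j420)^2 + 226(j420) + 12600 = -163800 + j94920
|N| = √(50² + 420²) ≈ 422.97, ∠N ≈ 83.21°
|D| = √(163800² + 94920²) ≈ 1.8932e+05, ∠D ≈ 149.91°
|T| = 422.97 / 1.8932e+05 ≈ 0.0022342
Gain = 20 log₁₀(0.0022342) ≈ -53.02 dB

-53.0 dB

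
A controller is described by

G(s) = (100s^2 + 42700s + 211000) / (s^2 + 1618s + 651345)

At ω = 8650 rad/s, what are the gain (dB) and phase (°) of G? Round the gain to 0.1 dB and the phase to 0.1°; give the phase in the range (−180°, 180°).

39.9 dB, 7.9°

Substitute s = j8650:
Numerator: 100(j8650)^2 + 42700(j8650) + 211000 = -7482039000 + j369355000
Denominator: (j8650)^2 + 1618(j8650) + 651345 = -74171155 + j13995700
|N| = √(7482039000² + 369355000²) ≈ 7.4912e+09, ∠N ≈ 177.17°
|D| = √(74171155² + 13995700²) ≈ 7.548e+07, ∠D ≈ 169.31°
|G| = 7.4912e+09 / 7.548e+07 ≈ 99.247
Gain = 20 log₁₀(99.247) ≈ 39.93 dB
∠G = 177.17° − 169.31° = 7.86°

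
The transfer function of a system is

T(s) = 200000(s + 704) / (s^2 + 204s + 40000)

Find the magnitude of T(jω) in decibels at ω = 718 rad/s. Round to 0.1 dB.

At s = jω = j718:
zero (s+704): 704 + j718 → |·| = √(704²+718²) = √1011140 ≈ 1005.6, ∠ = arctan(718/704) ≈ 45.56°
quadratic: (j718)² + 204·j718 + 40000 = -475524 + j146472 → |·| ≈ 4.9757e+05, ∠ ≈ 162.88°
|T| = 200000 · 1005.6 / 4.9757e+05 ≈ 404.2
Gain = 20 log₁₀(404.2) ≈ 52.13 dB

52.1 dB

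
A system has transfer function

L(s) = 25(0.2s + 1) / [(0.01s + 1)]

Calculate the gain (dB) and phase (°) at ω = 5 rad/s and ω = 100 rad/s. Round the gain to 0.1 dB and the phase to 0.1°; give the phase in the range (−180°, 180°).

At ω = 5 rad/s:
zero (1 + j5·0.2) = 1 + j1 → |·| ≈ 1.4142, ∠ ≈ 45.00°
pole (1 + j5·0.01) = 1 + j0.05 → |·| ≈ 1.0012, ∠ ≈ 2.86°
|L| = 25 · 1.4142 / (1.0012) ≈ 35.313
Gain = 20 log₁₀(35.313) ≈ 30.96 dB
∠L = (45.00°) − (2.86°) = 42.14°

At ω = 100 rad/s:
zero (1 + j100·0.2) = 1 + j20 → |·| ≈ 20.025, ∠ ≈ 87.14°
pole (1 + j100·0.01) = 1 + j1 → |·| ≈ 1.4142, ∠ ≈ 45.00°
|L| = 25 · 20.025 / (1.4142) ≈ 354
Gain = 20 log₁₀(354) ≈ 50.98 dB
∠L = (87.14°) − (45.00°) = 42.14°

ω = 5: 31.0 dB, 42.1°; ω = 100: 51.0 dB, 42.1°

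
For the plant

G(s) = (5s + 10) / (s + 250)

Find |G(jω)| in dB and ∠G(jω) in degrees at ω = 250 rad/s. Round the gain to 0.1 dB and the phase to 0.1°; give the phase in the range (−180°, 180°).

11.0 dB, 44.5°

Substitute s = j250:
Numerator: 5(j250) + 10 = 10 + j1250
Denominator: (j250) + 250 = 250 + j250
|N| = √(10² + 1250²) ≈ 1250, ∠N ≈ 89.54°
|D| = √(250² + 250²) ≈ 353.55, ∠D ≈ 45.00°
|G| = 1250 / 353.55 ≈ 3.5356
Gain = 20 log₁₀(3.5356) ≈ 10.97 dB
∠G = 89.54° − 45.00° = 44.54°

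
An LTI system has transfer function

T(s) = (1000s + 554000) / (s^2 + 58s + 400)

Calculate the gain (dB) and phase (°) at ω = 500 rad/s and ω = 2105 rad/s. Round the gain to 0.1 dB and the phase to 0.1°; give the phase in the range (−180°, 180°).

Substitute s = j500:
Numerator: 1000(j500) + 554000 = 554000 + j500000
Denominator: (j500)^2 + 58(j500) + 400 = -249600 + j29000
|N| = √(554000² + 500000²) ≈ 7.4627e+05, ∠N ≈ 42.07°
|D| = √(249600² + 29000²) ≈ 2.5128e+05, ∠D ≈ 173.37°
|T| = 7.4627e+05 / 2.5128e+05 ≈ 2.9699
Gain = 20 log₁₀(2.9699) ≈ 9.45 dB
∠T = 42.07° − 173.37° = -131.30°

Substitute s = j2105:
Numerator: 1000(j2105) + 554000 = 554000 + j2105000
Denominator: (j2105)^2 + 58(j2105) + 400 = -4430625 + j122090
|N| = √(554000² + 2105000²) ≈ 2.1767e+06, ∠N ≈ 75.26°
|D| = √(4430625² + 122090²) ≈ 4.4323e+06, ∠D ≈ 178.42°
|T| = 2.1767e+06 / 4.4323e+06 ≈ 0.4911
Gain = 20 log₁₀(0.4911) ≈ -6.18 dB
∠T = 75.26° − 178.42° = -103.16°

ω = 500: 9.5 dB, -131.3°; ω = 2105: -6.2 dB, -103.2°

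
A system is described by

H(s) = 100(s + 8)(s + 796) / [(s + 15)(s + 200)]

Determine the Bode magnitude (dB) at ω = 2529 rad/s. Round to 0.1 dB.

At s = jω = j2529:
zero (s+8): 8 + j2529 → |·| = √(8²+2529²) = √6395905 ≈ 2529, ∠ = arctan(2529/8) ≈ 89.82°
zero (s+796): 796 + j2529 → |·| = √(796²+2529²) = √7029457 ≈ 2651.3, ∠ = arctan(2529/796) ≈ 72.53°
pole (s+15): 15 + j2529 → |·| = √(15²+2529²) = √6396066 ≈ 2529, ∠ = arctan(2529/15) ≈ 89.66°
pole (s+200): 200 + j2529 → |·| = √(200²+2529²) = √6435841 ≈ 2536.9, ∠ = arctan(2529/200) ≈ 85.48°
|H| = 100 · 6.7051e+06 / 6.4158e+06 ≈ 104.51
Gain = 20 log₁₀(104.51) ≈ 40.38 dB

40.4 dB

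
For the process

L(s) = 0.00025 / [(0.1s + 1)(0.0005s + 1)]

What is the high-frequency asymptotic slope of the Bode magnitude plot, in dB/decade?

Each pole contributes −20 dB/decade at high frequency; each zero contributes +20 dB/decade.
Net: 0 zero(s) − 2 pole(s) → -40 dB/decade.

-40 dB/decade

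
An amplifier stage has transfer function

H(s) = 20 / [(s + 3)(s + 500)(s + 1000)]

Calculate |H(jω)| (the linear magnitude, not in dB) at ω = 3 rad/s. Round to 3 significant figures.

9.43e-06

At s = jω = j3:
pole (s+3): 3 + j3 → |·| = √(3²+3²) = √18 ≈ 4.2426, ∠ = arctan(3/3) ≈ 45.00°
pole (s+500): 500 + j3 → |·| = √(500²+3²) = √250009 ≈ 500.01, ∠ = arctan(3/500) ≈ 0.34°
pole (s+1000): 1000 + j3 → |·| = √(1000²+3²) = √1000009 ≈ 1000, ∠ = arctan(3/1000) ≈ 0.17°
|H| = 20 / 2.1213e+06 ≈ 9.4282e-06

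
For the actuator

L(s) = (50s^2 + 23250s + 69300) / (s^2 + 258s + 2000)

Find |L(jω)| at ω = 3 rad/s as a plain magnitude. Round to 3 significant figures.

45.9

Substitute s = j3:
Numerator: 50(j3)^2 + 23250(j3) + 69300 = 68850 + j69750
Denominator: (j3)^2 + 258(j3) + 2000 = 1991 + j774
|N| = √(68850² + 69750²) ≈ 98007, ∠N ≈ 45.37°
|D| = √(1991² + 774²) ≈ 2136.2, ∠D ≈ 21.24°
|L| = 98007 / 2136.2 ≈ 45.879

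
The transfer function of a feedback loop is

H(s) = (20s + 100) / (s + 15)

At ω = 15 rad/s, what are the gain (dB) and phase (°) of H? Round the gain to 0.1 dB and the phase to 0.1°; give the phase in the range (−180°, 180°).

23.5 dB, 26.6°

Substitute s = j15:
Numerator: 20(j15) + 100 = 100 + j300
Denominator: (j15) + 15 = 15 + j15
|N| = √(100² + 300²) ≈ 316.23, ∠N ≈ 71.57°
|D| = √(15² + 15²) ≈ 21.213, ∠D ≈ 45.00°
|H| = 316.23 / 21.213 ≈ 14.907
Gain = 20 log₁₀(14.907) ≈ 23.47 dB
∠H = 71.57° − 45.00° = 26.57°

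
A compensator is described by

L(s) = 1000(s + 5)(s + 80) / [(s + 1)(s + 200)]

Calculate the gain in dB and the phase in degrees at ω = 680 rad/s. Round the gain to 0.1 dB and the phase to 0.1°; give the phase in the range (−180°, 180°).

59.7 dB, 9.3°

At s = jω = j680:
zero (s+5): 5 + j680 → |·| = √(5²+680²) = √462425 ≈ 680.02, ∠ = arctan(680/5) ≈ 89.58°
zero (s+80): 80 + j680 → |·| = √(80²+680²) = √468800 ≈ 684.69, ∠ = arctan(680/80) ≈ 83.29°
pole (s+1): 1 + j680 → |·| = √(1²+680²) = √462401 ≈ 680, ∠ = arctan(680/1) ≈ 89.92°
pole (s+200): 200 + j680 → |·| = √(200²+680²) = √502400 ≈ 708.8, ∠ = arctan(680/200) ≈ 73.61°
|L| = 1000 · 4.656e+05 / 4.8198e+05 ≈ 966.02
Gain = 20 log₁₀(966.02) ≈ 59.70 dB
∠L = 172.87° − 163.53° = 9.34°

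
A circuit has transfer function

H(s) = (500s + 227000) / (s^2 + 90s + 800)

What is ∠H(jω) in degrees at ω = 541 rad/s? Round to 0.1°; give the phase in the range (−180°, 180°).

Substitute s = j541:
Numerator: 500(j541) + 227000 = 227000 + j270500
Denominator: (j541)^2 + 90(j541) + 800 = -291881 + j48690
|N| = √(227000² + 270500²) ≈ 3.5313e+05, ∠N ≈ 50.00°
|D| = √(291881² + 48690²) ≈ 2.9591e+05, ∠D ≈ 170.53°
∠H = 50.00° − 170.53° = -120.53°

-120.5°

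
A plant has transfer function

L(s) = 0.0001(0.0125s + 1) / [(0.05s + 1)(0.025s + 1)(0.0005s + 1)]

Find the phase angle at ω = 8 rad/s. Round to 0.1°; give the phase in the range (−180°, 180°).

-27.6°

At ω = 8 rad/s:
zero (1 + j8·0.0125) = 1 + j0.1 → |·| ≈ 1.005, ∠ ≈ 5.71°
pole (1 + j8·0.05) = 1 + j0.4 → |·| ≈ 1.077, ∠ ≈ 21.80°
pole (1 + j8·0.025) = 1 + j0.2 → |·| ≈ 1.0198, ∠ ≈ 11.31°
pole (1 + j8·0.0005) = 1 + j0.004 → |·| ≈ 1, ∠ ≈ 0.23°
∠L = (5.71°) − (21.80° + 11.31° + 0.23°) = -27.63°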